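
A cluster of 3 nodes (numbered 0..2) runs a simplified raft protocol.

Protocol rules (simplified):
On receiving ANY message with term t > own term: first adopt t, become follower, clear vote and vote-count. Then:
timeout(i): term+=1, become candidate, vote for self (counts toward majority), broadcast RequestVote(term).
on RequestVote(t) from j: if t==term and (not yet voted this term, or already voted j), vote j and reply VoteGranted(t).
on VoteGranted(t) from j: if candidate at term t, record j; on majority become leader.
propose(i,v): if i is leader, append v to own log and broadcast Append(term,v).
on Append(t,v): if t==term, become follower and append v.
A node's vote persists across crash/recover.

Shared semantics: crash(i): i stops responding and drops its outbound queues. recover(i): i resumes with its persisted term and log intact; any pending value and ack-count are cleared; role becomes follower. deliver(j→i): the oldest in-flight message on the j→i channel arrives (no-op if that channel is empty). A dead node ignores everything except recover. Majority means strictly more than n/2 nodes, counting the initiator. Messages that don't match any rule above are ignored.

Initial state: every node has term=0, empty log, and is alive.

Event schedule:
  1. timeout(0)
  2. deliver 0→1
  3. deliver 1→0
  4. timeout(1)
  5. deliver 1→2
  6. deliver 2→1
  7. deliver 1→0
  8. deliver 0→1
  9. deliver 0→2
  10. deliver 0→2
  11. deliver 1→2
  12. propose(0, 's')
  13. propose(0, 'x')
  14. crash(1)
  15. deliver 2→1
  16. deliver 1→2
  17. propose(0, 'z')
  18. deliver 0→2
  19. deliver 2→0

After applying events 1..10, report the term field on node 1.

2

step 1 timeout(0): 0={cand,t=1,log=-}
step 2 deliver 0→1: 1={foll,t=1,log=-}
step 3 deliver 1→0: 0={lead,t=1,log=-}
step 4 timeout(1): 1={cand,t=2,log=-}
step 5 deliver 1→2: 2={foll,t=2,log=-}
step 6 deliver 2→1: 1={lead,t=2,log=-}
step 7 deliver 1→0: 0={foll,t=2,log=-}
step 8 deliver 0→1: —
step 9 deliver 0→2: —
step 10 deliver 0→2: —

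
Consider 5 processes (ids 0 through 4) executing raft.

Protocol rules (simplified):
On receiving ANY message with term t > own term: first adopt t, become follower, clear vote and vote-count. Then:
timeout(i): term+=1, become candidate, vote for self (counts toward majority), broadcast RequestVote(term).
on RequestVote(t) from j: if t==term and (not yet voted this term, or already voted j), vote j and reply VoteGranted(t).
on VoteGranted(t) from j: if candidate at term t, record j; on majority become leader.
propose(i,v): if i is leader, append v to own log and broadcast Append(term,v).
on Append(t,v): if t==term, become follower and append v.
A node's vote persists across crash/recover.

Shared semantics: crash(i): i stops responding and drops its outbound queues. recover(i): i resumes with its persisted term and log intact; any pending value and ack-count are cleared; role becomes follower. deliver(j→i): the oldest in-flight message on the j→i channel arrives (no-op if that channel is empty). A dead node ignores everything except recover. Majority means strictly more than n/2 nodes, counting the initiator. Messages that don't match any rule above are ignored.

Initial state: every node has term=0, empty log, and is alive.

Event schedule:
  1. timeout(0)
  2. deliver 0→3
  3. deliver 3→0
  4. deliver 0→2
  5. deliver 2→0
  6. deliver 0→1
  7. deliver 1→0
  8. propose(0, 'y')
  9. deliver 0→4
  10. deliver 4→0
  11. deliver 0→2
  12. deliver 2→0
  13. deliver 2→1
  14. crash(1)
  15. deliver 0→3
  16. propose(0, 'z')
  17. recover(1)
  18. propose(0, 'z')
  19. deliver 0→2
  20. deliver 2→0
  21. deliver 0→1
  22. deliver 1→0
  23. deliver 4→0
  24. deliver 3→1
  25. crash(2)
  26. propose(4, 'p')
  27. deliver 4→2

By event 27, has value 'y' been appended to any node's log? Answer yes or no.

yes

e1 timeout(0): 0[cand,t=1,-]
e2 deliver 0→3: 3[foll,t=1,-]
e3 deliver 3→0: ·
e4 deliver 0→2: 2[foll,t=1,-]
e5 deliver 2→0: 0[lead,t=1,-]
e6 deliver 0→1: 1[foll,t=1,-]
e7 deliver 1→0: ·
e8 propose(0,'y'): 0[lead,t=1,y]
e9 deliver 0→4: 4[foll,t=1,-]
e10 deliver 4→0: ·
e11 deliver 0→2: 2[foll,t=1,y]
e12 deliver 2→0: ·
e13 deliver 2→1: ·
e14 crash(1): 1[✗foll,t=1,-]
e15 deliver 0→3: 3[foll,t=1,y]
e16 propose(0,'z'): 0[lead,t=1,y,z]
e17 recover(1): 1[foll,t=1,-]
e18 propose(0,'z'): 0[lead,t=1,y,z,z]
e19 deliver 0→2: 2[foll,t=1,y,z]
e20 deliver 2→0: ·
e21 deliver 0→1: 1[foll,t=1,y]
e22 deliver 1→0: ·
e23 deliver 4→0: ·
e24 deliver 3→1: ·
e25 crash(2): 2[✗foll,t=1,y,z]
e26 propose(4,'p'): ·
e27 deliver 4→2: ·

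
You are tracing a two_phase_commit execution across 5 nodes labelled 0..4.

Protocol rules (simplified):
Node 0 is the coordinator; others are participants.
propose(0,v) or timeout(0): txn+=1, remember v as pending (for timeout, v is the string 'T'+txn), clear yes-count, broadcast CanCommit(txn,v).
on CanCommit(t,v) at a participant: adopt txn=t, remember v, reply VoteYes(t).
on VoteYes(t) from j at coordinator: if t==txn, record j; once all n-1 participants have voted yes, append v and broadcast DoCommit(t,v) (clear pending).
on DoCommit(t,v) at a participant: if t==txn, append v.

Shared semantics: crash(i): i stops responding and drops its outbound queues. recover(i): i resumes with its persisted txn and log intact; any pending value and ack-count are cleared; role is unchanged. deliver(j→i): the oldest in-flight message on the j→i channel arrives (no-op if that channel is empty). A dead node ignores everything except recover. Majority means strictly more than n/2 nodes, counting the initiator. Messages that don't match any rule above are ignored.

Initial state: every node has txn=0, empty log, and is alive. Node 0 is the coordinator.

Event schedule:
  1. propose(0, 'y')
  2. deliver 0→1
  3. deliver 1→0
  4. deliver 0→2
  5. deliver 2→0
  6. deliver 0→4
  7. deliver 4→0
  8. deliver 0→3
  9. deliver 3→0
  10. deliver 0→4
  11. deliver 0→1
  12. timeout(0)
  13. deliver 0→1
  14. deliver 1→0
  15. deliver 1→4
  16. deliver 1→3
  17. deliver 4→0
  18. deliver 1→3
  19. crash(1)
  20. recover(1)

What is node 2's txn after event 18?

1

1. propose(0,'y'):  <0:coor t1 ->
2. deliver 0→1:  <1:part t1 ->
3. deliver 1→0:  nop
4. deliver 0→2:  <2:part t1 ->
5. deliver 2→0:  nop
6. deliver 0→4:  <4:part t1 ->
7. deliver 4→0:  nop
8. deliver 0→3:  <3:part t1 ->
9. deliver 3→0:  <0:coor t1 y>
10. deliver 0→4:  <4:part t1 y>
11. deliver 0→1:  <1:part t1 y>
12. timeout(0):  <0:coor t2 y>
13. deliver 0→1:  <1:part t2 y>
14. deliver 1→0:  nop
15. deliver 1→4:  nop
16. deliver 1→3:  nop
17. deliver 4→0:  nop
18. deliver 1→3:  nop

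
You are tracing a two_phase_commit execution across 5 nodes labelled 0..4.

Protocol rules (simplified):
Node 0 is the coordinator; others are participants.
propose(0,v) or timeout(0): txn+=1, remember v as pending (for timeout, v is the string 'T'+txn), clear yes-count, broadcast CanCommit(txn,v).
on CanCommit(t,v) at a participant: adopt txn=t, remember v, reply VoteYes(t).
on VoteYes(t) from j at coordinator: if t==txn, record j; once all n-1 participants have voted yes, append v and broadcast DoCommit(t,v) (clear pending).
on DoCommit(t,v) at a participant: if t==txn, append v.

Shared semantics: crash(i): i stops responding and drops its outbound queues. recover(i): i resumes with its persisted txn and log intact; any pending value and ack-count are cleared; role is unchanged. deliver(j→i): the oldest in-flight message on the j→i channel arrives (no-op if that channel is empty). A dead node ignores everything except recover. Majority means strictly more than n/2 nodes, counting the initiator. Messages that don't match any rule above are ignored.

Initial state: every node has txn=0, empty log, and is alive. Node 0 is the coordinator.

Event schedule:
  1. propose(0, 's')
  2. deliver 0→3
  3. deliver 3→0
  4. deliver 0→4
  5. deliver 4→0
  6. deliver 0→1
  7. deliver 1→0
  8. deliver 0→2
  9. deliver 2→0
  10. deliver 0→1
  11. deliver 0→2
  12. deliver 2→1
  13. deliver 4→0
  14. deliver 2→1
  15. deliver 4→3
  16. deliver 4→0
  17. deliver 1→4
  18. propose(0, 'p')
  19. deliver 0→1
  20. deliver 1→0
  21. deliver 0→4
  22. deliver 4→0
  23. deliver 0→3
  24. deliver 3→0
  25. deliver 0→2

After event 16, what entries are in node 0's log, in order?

s

step 1 propose(0,'s'): 0={coor,t=1,log=-}
step 2 deliver 0→3: 3={part,t=1,log=-}
step 3 deliver 3→0: —
step 4 deliver 0→4: 4={part,t=1,log=-}
step 5 deliver 4→0: —
step 6 deliver 0→1: 1={part,t=1,log=-}
step 7 deliver 1→0: —
step 8 deliver 0→2: 2={part,t=1,log=-}
step 9 deliver 2→0: 0={coor,t=1,log=s}
step 10 deliver 0→1: 1={part,t=1,log=s}
step 11 deliver 0→2: 2={part,t=1,log=s}
step 12 deliver 2→1: —
step 13 deliver 4→0: —
step 14 deliver 2→1: —
step 15 deliver 4→3: —
step 16 deliver 4→0: —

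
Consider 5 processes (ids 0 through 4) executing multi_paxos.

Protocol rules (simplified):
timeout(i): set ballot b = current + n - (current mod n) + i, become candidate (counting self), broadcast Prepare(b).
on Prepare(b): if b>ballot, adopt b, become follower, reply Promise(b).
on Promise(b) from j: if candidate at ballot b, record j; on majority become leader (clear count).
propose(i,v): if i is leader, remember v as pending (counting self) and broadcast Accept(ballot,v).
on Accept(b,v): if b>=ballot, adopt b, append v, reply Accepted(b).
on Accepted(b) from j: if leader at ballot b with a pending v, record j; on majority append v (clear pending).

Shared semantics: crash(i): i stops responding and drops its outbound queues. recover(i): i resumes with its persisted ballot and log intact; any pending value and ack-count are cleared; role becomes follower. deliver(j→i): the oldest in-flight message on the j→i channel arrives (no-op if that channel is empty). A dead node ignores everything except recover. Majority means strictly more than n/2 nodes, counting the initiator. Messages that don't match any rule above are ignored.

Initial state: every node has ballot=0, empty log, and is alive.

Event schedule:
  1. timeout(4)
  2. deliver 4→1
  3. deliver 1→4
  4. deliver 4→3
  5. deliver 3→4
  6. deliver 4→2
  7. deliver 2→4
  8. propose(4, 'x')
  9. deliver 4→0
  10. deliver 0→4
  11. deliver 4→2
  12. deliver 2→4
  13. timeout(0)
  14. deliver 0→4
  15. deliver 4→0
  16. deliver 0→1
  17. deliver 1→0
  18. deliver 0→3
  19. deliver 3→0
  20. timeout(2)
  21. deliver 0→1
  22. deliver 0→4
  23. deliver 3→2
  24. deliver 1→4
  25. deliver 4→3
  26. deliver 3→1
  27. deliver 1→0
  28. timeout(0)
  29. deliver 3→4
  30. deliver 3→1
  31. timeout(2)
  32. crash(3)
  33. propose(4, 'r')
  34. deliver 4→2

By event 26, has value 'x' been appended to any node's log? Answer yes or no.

yes

step 1 timeout(4): 4={cand,b=9,log=-}
step 2 deliver 4→1: 1={foll,b=9,log=-}
step 3 deliver 1→4: —
step 4 deliver 4→3: 3={foll,b=9,log=-}
step 5 deliver 3→4: 4={lead,b=9,log=-}
step 6 deliver 4→2: 2={foll,b=9,log=-}
step 7 deliver 2→4: —
step 8 propose(4,'x'): —
step 9 deliver 4→0: 0={foll,b=9,log=-}
step 10 deliver 0→4: —
step 11 deliver 4→2: 2={foll,b=9,log=x}
step 12 deliver 2→4: —
step 13 timeout(0): 0={cand,b=10,log=-}
step 14 deliver 0→4: 4={foll,b=10,log=-}
step 15 deliver 4→0: —
step 16 deliver 0→1: 1={foll,b=10,log=-}
step 17 deliver 1→0: —
step 18 deliver 0→3: 3={foll,b=10,log=-}
step 19 deliver 3→0: 0={lead,b=10,log=-}
step 20 timeout(2): 2={cand,b=12,log=x}
step 21 deliver 0→1: —
step 22 deliver 0→4: —
step 23 deliver 3→2: —
step 24 deliver 1→4: —
step 25 deliver 4→3: —
step 26 deliver 3→1: —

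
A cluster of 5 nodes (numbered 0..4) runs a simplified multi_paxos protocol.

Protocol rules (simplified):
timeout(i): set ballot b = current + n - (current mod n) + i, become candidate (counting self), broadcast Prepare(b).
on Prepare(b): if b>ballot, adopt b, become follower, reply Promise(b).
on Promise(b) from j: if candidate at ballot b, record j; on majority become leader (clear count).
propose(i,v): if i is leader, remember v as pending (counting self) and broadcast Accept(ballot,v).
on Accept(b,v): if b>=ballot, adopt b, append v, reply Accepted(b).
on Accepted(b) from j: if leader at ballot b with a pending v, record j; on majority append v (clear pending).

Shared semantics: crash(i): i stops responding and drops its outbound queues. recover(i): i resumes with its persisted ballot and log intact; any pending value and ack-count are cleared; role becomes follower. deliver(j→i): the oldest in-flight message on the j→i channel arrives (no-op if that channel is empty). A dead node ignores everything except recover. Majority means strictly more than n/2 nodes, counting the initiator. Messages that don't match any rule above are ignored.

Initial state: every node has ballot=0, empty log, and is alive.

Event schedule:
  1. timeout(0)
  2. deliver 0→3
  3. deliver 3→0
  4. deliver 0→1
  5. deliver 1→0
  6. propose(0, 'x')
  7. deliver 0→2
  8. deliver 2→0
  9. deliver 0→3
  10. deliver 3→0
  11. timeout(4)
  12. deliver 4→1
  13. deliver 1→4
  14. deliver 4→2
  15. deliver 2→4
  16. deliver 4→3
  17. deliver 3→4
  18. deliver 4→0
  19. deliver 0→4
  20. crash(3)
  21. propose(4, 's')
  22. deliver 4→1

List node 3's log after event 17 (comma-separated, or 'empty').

1. timeout(0):  <0:cand b5 ->
2. deliver 0→3:  <3:foll b5 ->
3. deliver 3→0:  nop
4. deliver 0→1:  <1:foll b5 ->
5. deliver 1→0:  <0:lead b5 ->
6. propose(0,'x'):  nop
7. deliver 0→2:  <2:foll b5 ->
8. deliver 2→0:  nop
9. deliver 0→3:  <3:foll b5 x>
10. deliver 3→0:  nop
11. timeout(4):  <4:cand b9 ->
12. deliver 4→1:  <1:foll b9 ->
13. deliver 1→4:  nop
14. deliver 4→2:  <2:foll b9 ->
15. deliver 2→4:  <4:lead b9 ->
16. deliver 4→3:  <3:foll b9 x>
17. deliver 3→4:  nop

x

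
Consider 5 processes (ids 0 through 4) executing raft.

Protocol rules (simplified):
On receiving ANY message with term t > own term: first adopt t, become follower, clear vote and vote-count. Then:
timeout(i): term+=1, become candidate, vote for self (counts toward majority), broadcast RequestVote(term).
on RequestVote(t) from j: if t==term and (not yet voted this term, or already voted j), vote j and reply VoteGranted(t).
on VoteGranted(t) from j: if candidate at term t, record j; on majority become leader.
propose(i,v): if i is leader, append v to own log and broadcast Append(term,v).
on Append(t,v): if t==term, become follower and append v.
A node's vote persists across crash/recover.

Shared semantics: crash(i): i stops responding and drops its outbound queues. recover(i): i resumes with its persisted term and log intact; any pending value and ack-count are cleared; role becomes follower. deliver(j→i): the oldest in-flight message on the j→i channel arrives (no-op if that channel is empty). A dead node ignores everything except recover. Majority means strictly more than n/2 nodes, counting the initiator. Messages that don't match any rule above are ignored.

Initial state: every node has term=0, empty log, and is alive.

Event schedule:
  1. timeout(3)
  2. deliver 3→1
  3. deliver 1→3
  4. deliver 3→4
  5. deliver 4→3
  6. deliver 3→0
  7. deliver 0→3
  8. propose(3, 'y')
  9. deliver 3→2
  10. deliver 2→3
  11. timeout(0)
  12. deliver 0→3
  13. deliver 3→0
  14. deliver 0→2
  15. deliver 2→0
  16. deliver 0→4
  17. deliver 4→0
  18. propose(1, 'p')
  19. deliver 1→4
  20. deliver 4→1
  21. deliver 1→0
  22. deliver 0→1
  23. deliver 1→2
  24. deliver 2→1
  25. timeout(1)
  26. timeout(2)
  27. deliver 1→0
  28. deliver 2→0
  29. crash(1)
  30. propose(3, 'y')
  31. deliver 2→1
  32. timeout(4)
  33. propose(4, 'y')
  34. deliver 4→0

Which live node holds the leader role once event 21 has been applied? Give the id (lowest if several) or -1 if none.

[1] timeout(3) → N3(cand t1 [-])
[2] deliver 3→1 → N1(foll t1 [-])
[3] deliver 1→3 → ∅
[4] deliver 3→4 → N4(foll t1 [-])
[5] deliver 4→3 → N3(lead t1 [-])
[6] deliver 3→0 → N0(foll t1 [-])
[7] deliver 0→3 → ∅
[8] propose(3,'y') → N3(lead t1 [y])
[9] deliver 3→2 → N2(foll t1 [-])
[10] deliver 2→3 → ∅
[11] timeout(0) → N0(cand t2 [-])
[12] deliver 0→3 → N3(foll t2 [y])
[13] deliver 3→0 → ∅
[14] deliver 0→2 → N2(foll t2 [-])
[15] deliver 2→0 → ∅
[16] deliver 0→4 → N4(foll t2 [-])
[17] deliver 4→0 → N0(lead t2 [-])
[18] propose(1,'p') → ∅
[19] deliver 1→4 → ∅
[20] deliver 4→1 → ∅
[21] deliver 1→0 → ∅

0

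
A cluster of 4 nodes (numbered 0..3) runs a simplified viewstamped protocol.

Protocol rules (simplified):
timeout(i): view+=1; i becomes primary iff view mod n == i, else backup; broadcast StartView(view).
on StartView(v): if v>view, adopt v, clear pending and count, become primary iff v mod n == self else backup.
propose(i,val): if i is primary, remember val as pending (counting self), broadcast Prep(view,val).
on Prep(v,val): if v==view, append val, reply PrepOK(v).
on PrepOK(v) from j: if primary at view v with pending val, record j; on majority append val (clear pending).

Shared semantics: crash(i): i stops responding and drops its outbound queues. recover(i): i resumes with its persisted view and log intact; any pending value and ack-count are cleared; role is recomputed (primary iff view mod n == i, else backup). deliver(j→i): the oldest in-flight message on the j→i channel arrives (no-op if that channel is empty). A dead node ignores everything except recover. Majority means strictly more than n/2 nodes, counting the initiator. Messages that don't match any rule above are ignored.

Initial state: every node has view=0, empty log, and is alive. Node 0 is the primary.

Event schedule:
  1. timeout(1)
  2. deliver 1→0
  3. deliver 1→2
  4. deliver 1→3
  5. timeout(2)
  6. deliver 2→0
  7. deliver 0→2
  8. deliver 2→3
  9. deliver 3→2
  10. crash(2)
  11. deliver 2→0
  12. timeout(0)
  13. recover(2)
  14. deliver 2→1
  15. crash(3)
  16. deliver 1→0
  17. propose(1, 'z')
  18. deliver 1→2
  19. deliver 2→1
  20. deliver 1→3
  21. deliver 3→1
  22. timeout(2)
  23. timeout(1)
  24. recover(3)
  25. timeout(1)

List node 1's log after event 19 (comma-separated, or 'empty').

step 1 timeout(1): 1={prim,v=1,log=-}
step 2 deliver 1→0: 0={back,v=1,log=-}
step 3 deliver 1→2: 2={back,v=1,log=-}
step 4 deliver 1→3: 3={back,v=1,log=-}
step 5 timeout(2): 2={prim,v=2,log=-}
step 6 deliver 2→0: 0={back,v=2,log=-}
step 7 deliver 0→2: —
step 8 deliver 2→3: 3={back,v=2,log=-}
step 9 deliver 3→2: —
step 10 crash(2): 2={✗prim,v=2,log=-}
step 11 deliver 2→0: —
step 12 timeout(0): 0={back,v=3,log=-}
step 13 recover(2): 2={prim,v=2,log=-}
step 14 deliver 2→1: —
step 15 crash(3): 3={✗back,v=2,log=-}
step 16 deliver 1→0: —
step 17 propose(1,'z'): —
step 18 deliver 1→2: —
step 19 deliver 2→1: —

empty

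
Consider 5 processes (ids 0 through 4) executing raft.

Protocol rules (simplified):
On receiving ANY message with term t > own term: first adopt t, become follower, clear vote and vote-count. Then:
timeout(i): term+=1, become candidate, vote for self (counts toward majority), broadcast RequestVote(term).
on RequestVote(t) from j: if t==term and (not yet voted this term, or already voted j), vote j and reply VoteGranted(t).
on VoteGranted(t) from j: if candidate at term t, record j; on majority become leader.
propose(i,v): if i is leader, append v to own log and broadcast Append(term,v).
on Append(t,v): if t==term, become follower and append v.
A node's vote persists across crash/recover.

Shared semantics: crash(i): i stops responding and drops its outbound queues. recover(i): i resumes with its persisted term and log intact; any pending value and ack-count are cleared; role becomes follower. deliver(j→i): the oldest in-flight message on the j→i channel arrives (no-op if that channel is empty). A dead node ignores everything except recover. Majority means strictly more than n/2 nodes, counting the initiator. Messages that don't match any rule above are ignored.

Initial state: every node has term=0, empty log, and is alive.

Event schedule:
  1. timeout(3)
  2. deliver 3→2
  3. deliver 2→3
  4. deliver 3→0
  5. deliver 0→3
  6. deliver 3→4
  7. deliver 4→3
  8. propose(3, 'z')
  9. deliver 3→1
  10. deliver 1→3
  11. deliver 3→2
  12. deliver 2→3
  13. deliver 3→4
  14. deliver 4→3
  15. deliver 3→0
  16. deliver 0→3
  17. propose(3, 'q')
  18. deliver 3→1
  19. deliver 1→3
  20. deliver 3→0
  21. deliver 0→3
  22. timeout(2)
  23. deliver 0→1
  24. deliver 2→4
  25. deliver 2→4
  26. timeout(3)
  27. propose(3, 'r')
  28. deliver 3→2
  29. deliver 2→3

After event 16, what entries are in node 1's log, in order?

e1 timeout(3): 3[cand,t=1,-]
e2 deliver 3→2: 2[foll,t=1,-]
e3 deliver 2→3: ·
e4 deliver 3→0: 0[foll,t=1,-]
e5 deliver 0→3: 3[lead,t=1,-]
e6 deliver 3→4: 4[foll,t=1,-]
e7 deliver 4→3: ·
e8 propose(3,'z'): 3[lead,t=1,z]
e9 deliver 3→1: 1[foll,t=1,-]
e10 deliver 1→3: ·
e11 deliver 3→2: 2[foll,t=1,z]
e12 deliver 2→3: ·
e13 deliver 3→4: 4[foll,t=1,z]
e14 deliver 4→3: ·
e15 deliver 3→0: 0[foll,t=1,z]
e16 deliver 0→3: ·

empty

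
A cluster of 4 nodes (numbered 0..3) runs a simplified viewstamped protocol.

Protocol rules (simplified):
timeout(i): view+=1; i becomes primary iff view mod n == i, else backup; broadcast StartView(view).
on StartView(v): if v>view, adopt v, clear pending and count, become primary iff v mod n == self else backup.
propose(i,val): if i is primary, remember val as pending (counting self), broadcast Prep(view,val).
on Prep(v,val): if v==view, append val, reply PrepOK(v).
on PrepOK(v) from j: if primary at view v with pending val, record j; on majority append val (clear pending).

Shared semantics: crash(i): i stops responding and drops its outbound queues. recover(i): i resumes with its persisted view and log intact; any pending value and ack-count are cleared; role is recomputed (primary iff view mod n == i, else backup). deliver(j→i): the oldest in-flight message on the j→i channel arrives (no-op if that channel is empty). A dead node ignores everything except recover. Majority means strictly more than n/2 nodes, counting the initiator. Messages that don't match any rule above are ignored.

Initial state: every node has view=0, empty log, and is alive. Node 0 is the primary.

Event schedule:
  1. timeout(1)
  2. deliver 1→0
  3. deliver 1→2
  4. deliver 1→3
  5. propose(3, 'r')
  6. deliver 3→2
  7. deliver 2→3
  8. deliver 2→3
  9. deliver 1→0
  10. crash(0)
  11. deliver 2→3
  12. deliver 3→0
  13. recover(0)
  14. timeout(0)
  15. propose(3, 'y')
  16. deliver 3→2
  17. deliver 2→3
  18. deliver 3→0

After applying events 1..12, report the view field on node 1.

after 1 — timeout(1): n1:prim/v1/[-]
after 2 — deliver 1→0: n0:back/v1/[-]
after 3 — deliver 1→2: n2:back/v1/[-]
after 4 — deliver 1→3: n3:back/v1/[-]
after 5 — propose(3,'r'): ·
after 6 — deliver 3→2: ·
after 7 — deliver 2→3: ·
after 8 — deliver 2→3: ·
after 9 — deliver 1→0: ·
after 10 — crash(0): n0:✗back/v1/[-]
after 11 — deliver 2→3: ·
after 12 — deliver 3→0: ·

1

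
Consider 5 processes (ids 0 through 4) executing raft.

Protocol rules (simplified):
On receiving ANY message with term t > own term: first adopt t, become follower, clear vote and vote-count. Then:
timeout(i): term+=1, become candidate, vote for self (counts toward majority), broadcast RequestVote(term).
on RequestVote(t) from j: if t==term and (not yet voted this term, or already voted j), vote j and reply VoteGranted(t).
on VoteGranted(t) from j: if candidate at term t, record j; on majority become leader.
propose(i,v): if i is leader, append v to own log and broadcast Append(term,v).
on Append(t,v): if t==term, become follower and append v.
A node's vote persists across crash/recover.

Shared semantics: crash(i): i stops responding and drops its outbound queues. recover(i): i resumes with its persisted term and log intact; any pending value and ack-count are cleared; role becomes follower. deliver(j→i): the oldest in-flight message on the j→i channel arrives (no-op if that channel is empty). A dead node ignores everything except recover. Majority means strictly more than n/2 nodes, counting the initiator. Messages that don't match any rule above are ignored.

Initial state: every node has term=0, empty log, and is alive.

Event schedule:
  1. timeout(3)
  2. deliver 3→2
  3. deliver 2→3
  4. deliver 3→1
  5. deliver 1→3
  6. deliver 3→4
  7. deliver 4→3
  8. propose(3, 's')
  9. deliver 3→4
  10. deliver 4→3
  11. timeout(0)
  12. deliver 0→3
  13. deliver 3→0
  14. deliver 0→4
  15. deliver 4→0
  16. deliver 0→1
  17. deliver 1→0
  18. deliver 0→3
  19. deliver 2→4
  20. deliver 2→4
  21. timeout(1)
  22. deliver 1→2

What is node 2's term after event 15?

[1] timeout(3) → N3(cand t1 [-])
[2] deliver 3→2 → N2(foll t1 [-])
[3] deliver 2→3 → ∅
[4] deliver 3→1 → N1(foll t1 [-])
[5] deliver 1→3 → N3(lead t1 [-])
[6] deliver 3→4 → N4(foll t1 [-])
[7] deliver 4→3 → ∅
[8] propose(3,'s') → N3(lead t1 [s])
[9] deliver 3→4 → N4(foll t1 [s])
[10] deliver 4→3 → ∅
[11] timeout(0) → N0(cand t1 [-])
[12] deliver 0→3 → ∅
[13] deliver 3→0 → ∅
[14] deliver 0→4 → ∅
[15] deliver 4→0 → ∅

1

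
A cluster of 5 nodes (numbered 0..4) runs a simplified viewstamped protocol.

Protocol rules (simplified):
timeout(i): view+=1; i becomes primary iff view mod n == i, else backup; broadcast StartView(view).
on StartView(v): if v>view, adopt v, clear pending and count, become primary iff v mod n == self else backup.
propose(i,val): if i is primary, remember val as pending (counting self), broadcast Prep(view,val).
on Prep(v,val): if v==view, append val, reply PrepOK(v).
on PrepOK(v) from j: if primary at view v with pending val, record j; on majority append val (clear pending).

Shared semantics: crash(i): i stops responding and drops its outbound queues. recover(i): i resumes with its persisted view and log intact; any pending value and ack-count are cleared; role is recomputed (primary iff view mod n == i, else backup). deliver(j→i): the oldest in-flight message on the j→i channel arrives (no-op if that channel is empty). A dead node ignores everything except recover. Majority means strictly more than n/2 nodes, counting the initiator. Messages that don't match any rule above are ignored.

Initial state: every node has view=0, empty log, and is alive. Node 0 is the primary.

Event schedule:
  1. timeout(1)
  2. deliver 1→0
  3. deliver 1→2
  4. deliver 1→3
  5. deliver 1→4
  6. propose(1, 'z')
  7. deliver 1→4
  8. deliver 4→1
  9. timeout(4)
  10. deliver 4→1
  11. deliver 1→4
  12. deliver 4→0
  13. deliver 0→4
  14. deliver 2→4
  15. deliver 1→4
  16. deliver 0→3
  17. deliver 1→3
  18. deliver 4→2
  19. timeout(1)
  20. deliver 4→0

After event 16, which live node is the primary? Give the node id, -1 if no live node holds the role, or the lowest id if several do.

-1

1. timeout(1):  <1:prim v1 ->
2. deliver 1→0:  <0:back v1 ->
3. deliver 1→2:  <2:back v1 ->
4. deliver 1→3:  <3:back v1 ->
5. deliver 1→4:  <4:back v1 ->
6. propose(1,'z'):  nop
7. deliver 1→4:  <4:back v1 z>
8. deliver 4→1:  nop
9. timeout(4):  <4:back v2 z>
10. deliver 4→1:  <1:back v2 ->
11. deliver 1→4:  nop
12. deliver 4→0:  <0:back v2 ->
13. deliver 0→4:  nop
14. deliver 2→4:  nop
15. deliver 1→4:  nop
16. deliver 0→3:  nop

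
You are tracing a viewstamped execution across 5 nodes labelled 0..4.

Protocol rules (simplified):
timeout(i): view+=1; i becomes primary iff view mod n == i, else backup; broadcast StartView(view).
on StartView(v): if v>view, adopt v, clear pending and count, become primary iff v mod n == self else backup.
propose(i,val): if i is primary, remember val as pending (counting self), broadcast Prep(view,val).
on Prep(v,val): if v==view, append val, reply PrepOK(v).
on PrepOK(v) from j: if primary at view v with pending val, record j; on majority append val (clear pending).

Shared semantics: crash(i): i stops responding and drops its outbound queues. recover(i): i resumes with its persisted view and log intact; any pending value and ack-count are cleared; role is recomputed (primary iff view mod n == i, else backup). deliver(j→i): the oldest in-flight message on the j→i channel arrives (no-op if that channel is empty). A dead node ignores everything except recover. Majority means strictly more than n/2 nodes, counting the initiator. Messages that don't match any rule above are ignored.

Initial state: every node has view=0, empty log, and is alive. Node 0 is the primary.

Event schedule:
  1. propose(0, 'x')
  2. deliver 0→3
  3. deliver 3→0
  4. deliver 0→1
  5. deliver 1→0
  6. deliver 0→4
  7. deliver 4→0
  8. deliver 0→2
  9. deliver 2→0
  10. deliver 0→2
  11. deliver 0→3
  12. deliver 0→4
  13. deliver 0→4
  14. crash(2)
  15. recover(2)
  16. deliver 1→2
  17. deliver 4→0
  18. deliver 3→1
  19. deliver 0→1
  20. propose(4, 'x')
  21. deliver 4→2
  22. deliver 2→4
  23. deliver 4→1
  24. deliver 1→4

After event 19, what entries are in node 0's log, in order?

[1] propose(0,'x') → ∅
[2] deliver 0→3 → N3(back v0 [x])
[3] deliver 3→0 → ∅
[4] deliver 0→1 → N1(back v0 [x])
[5] deliver 1→0 → N0(prim v0 [x])
[6] deliver 0→4 → N4(back v0 [x])
[7] deliver 4→0 → ∅
[8] deliver 0→2 → N2(back v0 [x])
[9] deliver 2→0 → ∅
[10] deliver 0→2 → ∅
[11] deliver 0→3 → ∅
[12] deliver 0→4 → ∅
[13] deliver 0→4 → ∅
[14] crash(2) → N2(✗back v0 [x])
[15] recover(2) → N2(back v0 [x])
[16] deliver 1→2 → ∅
[17] deliver 4→0 → ∅
[18] deliver 3→1 → ∅
[19] deliver 0→1 → ∅

x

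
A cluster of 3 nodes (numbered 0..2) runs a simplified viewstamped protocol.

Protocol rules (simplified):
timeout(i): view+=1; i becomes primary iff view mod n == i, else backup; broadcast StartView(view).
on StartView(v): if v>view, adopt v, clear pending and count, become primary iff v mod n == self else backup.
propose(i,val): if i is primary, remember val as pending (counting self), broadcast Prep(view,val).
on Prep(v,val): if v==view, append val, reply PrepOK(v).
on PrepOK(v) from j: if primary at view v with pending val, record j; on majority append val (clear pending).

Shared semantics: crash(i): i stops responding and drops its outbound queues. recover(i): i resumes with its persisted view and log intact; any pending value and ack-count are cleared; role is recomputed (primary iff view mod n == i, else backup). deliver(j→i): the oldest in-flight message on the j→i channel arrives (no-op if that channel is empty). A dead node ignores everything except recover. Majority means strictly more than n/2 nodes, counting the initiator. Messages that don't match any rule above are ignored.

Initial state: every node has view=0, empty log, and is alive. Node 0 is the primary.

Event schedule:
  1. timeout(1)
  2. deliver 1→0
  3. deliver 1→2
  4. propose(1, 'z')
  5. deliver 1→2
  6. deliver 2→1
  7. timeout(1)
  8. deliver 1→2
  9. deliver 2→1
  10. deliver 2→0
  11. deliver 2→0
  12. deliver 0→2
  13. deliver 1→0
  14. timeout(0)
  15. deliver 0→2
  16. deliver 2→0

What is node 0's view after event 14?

2

step 1 timeout(1): 1={prim,v=1,log=-}
step 2 deliver 1→0: 0={back,v=1,log=-}
step 3 deliver 1→2: 2={back,v=1,log=-}
step 4 propose(1,'z'): —
step 5 deliver 1→2: 2={back,v=1,log=z}
step 6 deliver 2→1: 1={prim,v=1,log=z}
step 7 timeout(1): 1={back,v=2,log=z}
step 8 deliver 1→2: 2={prim,v=2,log=z}
step 9 deliver 2→1: —
step 10 deliver 2→0: —
step 11 deliver 2→0: —
step 12 deliver 0→2: —
step 13 deliver 1→0: 0={back,v=1,log=z}
step 14 timeout(0): 0={back,v=2,log=z}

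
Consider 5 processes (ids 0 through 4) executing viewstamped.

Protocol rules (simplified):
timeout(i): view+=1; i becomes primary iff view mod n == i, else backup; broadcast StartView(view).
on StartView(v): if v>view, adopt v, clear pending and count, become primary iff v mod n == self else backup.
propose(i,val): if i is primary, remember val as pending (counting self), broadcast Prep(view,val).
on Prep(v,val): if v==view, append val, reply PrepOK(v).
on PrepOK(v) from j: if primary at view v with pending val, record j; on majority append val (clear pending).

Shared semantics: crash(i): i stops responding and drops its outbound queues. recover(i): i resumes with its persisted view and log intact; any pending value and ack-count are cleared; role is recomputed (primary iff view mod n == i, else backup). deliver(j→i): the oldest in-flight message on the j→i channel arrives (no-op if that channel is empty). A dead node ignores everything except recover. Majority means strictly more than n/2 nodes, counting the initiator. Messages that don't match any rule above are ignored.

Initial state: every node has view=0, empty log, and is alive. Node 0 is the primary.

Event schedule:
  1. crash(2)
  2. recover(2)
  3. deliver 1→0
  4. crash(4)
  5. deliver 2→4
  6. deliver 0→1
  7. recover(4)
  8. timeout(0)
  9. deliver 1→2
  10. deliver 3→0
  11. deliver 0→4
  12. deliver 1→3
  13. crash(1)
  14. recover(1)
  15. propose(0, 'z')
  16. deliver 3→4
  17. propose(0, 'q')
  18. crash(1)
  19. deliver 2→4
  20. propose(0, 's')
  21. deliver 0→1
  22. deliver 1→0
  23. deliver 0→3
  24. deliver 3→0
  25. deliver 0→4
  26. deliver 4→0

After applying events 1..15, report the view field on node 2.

0

step 1 crash(2): 2={✗back,v=0,log=-}
step 2 recover(2): 2={back,v=0,log=-}
step 3 deliver 1→0: —
step 4 crash(4): 4={✗back,v=0,log=-}
step 5 deliver 2→4: —
step 6 deliver 0→1: —
step 7 recover(4): 4={back,v=0,log=-}
step 8 timeout(0): 0={back,v=1,log=-}
step 9 deliver 1→2: —
step 10 deliver 3→0: —
step 11 deliver 0→4: 4={back,v=1,log=-}
step 12 deliver 1→3: —
step 13 crash(1): 1={✗back,v=0,log=-}
step 14 recover(1): 1={back,v=0,log=-}
step 15 propose(0,'z'): —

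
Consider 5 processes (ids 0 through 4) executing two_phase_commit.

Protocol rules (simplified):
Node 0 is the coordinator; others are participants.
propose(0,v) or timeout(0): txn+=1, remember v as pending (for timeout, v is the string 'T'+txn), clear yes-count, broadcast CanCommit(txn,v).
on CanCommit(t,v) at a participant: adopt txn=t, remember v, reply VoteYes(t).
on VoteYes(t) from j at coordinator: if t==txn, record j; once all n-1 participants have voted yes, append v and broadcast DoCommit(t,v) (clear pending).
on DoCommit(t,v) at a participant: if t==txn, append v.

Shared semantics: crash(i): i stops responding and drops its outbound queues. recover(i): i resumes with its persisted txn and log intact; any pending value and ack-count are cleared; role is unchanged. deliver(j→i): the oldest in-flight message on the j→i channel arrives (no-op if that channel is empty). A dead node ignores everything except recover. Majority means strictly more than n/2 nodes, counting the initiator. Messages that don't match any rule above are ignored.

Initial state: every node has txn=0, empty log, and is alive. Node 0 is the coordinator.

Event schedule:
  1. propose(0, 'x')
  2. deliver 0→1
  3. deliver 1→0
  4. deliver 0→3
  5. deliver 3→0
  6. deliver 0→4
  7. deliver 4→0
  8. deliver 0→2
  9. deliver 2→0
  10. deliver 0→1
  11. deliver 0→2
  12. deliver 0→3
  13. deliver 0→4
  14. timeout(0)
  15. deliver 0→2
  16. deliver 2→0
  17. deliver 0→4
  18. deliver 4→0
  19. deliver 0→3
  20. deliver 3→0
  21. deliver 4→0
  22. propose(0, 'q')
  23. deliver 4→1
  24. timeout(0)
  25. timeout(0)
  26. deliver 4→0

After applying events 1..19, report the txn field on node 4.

2

step 1 propose(0,'x'): 0={coor,t=1,log=-}
step 2 deliver 0→1: 1={part,t=1,log=-}
step 3 deliver 1→0: —
step 4 deliver 0→3: 3={part,t=1,log=-}
step 5 deliver 3→0: —
step 6 deliver 0→4: 4={part,t=1,log=-}
step 7 deliver 4→0: —
step 8 deliver 0→2: 2={part,t=1,log=-}
step 9 deliver 2→0: 0={coor,t=1,log=x}
step 10 deliver 0→1: 1={part,t=1,log=x}
step 11 deliver 0→2: 2={part,t=1,log=x}
step 12 deliver 0→3: 3={part,t=1,log=x}
step 13 deliver 0→4: 4={part,t=1,log=x}
step 14 timeout(0): 0={coor,t=2,log=x}
step 15 deliver 0→2: 2={part,t=2,log=x}
step 16 deliver 2→0: —
step 17 deliver 0→4: 4={part,t=2,log=x}
step 18 deliver 4→0: —
step 19 deliver 0→3: 3={part,t=2,log=x}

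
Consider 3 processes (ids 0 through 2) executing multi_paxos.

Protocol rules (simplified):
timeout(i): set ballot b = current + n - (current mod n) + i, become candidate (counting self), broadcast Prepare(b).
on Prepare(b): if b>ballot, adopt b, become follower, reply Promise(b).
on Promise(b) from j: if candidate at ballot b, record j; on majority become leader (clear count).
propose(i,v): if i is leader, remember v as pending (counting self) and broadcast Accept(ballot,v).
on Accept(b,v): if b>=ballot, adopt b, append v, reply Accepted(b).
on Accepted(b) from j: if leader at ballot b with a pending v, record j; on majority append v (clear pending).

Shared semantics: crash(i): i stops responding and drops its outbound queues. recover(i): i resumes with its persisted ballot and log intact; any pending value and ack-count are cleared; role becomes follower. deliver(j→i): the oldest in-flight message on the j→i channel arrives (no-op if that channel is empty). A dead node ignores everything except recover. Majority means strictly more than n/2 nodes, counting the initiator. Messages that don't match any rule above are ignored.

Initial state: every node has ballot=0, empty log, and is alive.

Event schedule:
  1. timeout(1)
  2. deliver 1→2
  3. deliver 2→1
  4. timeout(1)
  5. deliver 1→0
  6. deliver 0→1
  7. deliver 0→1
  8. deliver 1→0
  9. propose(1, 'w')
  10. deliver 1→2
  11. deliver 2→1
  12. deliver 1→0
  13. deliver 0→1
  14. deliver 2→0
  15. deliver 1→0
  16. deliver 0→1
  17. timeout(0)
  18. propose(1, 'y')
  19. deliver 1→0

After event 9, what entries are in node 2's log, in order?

1. timeout(1):  <1:cand b4 ->
2. deliver 1→2:  <2:foll b4 ->
3. deliver 2→1:  <1:lead b4 ->
4. timeout(1):  <1:cand b7 ->
5. deliver 1→0:  <0:foll b4 ->
6. deliver 0→1:  nop
7. deliver 0→1:  nop
8. deliver 1→0:  <0:foll b7 ->
9. propose(1,'w'):  nop

empty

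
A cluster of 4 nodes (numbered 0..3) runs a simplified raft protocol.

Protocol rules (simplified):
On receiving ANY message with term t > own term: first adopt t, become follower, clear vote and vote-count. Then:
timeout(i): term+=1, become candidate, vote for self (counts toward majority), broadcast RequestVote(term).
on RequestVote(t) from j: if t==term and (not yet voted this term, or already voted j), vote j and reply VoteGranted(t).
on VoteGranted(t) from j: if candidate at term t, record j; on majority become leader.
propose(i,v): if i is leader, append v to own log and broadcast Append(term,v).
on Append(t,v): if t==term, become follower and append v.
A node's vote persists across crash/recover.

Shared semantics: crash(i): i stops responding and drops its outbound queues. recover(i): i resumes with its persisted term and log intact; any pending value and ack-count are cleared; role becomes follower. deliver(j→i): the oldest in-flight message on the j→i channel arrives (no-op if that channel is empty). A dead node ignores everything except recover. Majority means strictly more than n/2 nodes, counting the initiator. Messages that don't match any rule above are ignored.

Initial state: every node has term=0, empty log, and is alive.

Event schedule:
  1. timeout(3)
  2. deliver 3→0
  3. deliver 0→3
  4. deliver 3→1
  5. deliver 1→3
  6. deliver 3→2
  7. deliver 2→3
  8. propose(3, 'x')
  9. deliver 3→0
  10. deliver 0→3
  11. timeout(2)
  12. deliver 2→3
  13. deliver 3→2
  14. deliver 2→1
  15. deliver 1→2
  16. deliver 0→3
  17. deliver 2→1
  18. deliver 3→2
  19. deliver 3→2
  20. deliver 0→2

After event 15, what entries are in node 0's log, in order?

x

e1 timeout(3): 3[cand,t=1,-]
e2 deliver 3→0: 0[foll,t=1,-]
e3 deliver 0→3: ·
e4 deliver 3→1: 1[foll,t=1,-]
e5 deliver 1→3: 3[lead,t=1,-]
e6 deliver 3→2: 2[foll,t=1,-]
e7 deliver 2→3: ·
e8 propose(3,'x'): 3[lead,t=1,x]
e9 deliver 3→0: 0[foll,t=1,x]
e10 deliver 0→3: ·
e11 timeout(2): 2[cand,t=2,-]
e12 deliver 2→3: 3[foll,t=2,x]
e13 deliver 3→2: ·
e14 deliver 2→1: 1[foll,t=2,-]
e15 deliver 1→2: ·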